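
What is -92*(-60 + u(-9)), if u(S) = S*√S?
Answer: 5520 + 2484*I ≈ 5520.0 + 2484.0*I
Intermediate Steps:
u(S) = S^(3/2)
-92*(-60 + u(-9)) = -92*(-60 + (-9)^(3/2)) = -92*(-60 - 27*I) = 5520 + 2484*I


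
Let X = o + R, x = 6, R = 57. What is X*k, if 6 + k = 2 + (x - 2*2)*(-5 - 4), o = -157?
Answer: 2200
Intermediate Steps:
X = -100 (X = -157 + 57 = -100)
k = -22 (k = -6 + (2 + (6 - 2*2)*(-5 - 4)) = -6 + (2 + (6 - 4)*(-9)) = -6 + (2 + 2*(-9)) = -6 + (2 - 18) = -6 - 16 = -22)
X*k = -100*(-22) = 2200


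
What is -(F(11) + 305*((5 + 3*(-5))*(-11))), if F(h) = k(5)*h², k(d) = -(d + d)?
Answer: -32340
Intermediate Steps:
k(d) = -2*d
F(h) = -10*h² (F(h) = (-2*5)*h² = -10*h²)
-(F(11) + 305*((5 + 3*(-5))*(-11))) = -(-10*11² + 305*((5 + 3*(-5))*(-11))) = -(-10*121 + 305*((5 - 15)*(-11))) = -(-1210 + 305*(-10*(-11))) = -(-1210 + 305*110) = -(-1210 + 33550) = -1*32340 = -32340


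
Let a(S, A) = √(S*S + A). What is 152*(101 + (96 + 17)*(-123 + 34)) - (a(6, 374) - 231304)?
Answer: -1282008 - √410 ≈ -1.2820e+6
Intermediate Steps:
a(S, A) = √(A + S²) (a(S, A) = √(S² + A) = √(A + S²))
152*(101 + (96 + 17)*(-123 + 34)) - (a(6, 374) - 231304) = 152*(101 + (96 + 17)*(-123 + 34)) - (√(374 + 6²) - 231304) = 152*(101 + 113*(-89)) - (√(374 + 36) - 231304) = 152*(101 - 10057) - (√410 - 231304) = 152*(-9956) - (-231304 + √410) = -1513312 + (231304 - √410) = -1282008 - √410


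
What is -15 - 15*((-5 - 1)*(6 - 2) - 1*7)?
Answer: 450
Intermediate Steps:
-15 - 15*((-5 - 1)*(6 - 2) - 1*7) = -15 - 15*(-6*4 - 7) = -15 - 15*(-24 - 7) = -15 - 15*(-31) = -15 + 465 = 450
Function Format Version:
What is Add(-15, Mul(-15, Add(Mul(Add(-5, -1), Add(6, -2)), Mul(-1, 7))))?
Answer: 450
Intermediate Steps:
Add(-15, Mul(-15, Add(Mul(Add(-5, -1), Add(6, -2)), Mul(-1, 7)))) = Add(-15, Mul(-15, Add(Mul(-6, 4), -7))) = Add(-15, Mul(-15, Add(-24, -7))) = Add(-15, Mul(-15, -31)) = Add(-15, 465) = 450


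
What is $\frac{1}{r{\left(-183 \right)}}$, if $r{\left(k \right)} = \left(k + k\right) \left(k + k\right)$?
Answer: $\frac{1}{133956} \approx 7.4651 \cdot 10^{-6}$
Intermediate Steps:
$r{\left(k \right)} = 4 k^{2}$ ($r{\left(k \right)} = 2 k 2 k = 4 k^{2}$)
$\frac{1}{r{\left(-183 \right)}} = \frac{1}{4 \left(-183\right)^{2}} = \frac{1}{4 \cdot 33489} = \frac{1}{133956}$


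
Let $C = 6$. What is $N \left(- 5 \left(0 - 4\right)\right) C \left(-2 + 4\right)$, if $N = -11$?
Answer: $-2640$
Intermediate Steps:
$N \left(- 5 \left(0 - 4\right)\right) C \left(-2 + 4\right) = - 11 \left(- 5 \left(0 - 4\right)\right) 6 \left(-2 + 4\right) = - 11 \left(\left(-5\right) \left(-4\right)\right) 6 \cdot 2 = \left(-11\right) 20 \cdot 12 = \left(-220\right) 12 = -2640$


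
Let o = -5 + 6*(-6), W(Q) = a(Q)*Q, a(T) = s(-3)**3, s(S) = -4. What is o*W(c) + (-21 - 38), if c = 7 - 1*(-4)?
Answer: 28805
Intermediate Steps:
a(T) = -64 (a(T) = (-4)**3 = -64)
c = 11 (c = 7 + 4 = 11)
W(Q) = -64*Q
o = -41 (o = -5 - 36 = -41)
o*W(c) + (-21 - 38) = -(-2624)*11 + (-21 - 38) = -41*(-704) - 59 = 28864 - 59 = 28805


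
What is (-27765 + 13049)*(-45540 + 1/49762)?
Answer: 16674416162482/24881 ≈ 6.7017e+8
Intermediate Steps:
(-27765 + 13049)*(-45540 + 1/49762) = -14716*(-45540 + 1/49762) = -14716*(-2266161479/49762) = 16674416162482/24881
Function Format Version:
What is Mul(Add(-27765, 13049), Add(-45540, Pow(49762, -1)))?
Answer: Rational(16674416162482, 24881) ≈ 6.7017e+8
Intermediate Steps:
Mul(Add(-27765, 13049), Add(-45540, Pow(49762, -1))) = Mul(-14716, Add(-45540, Rational(1, 49762))) = Mul(-14716, Rational(-2266161479, 49762)) = Rational(16674416162482, 24881)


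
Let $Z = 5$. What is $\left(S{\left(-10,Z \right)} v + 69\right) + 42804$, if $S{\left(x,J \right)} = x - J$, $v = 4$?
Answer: $42813$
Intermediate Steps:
$\left(S{\left(-10,Z \right)} v + 69\right) + 42804 = \left(\left(-10 - 5\right) 4 + 69\right) + 42804 = \left(\left(-15\right) 4 + 69\right) + 42804 = \left(-60 + 69\right) + 42804 = 9 + 42804 = 42813$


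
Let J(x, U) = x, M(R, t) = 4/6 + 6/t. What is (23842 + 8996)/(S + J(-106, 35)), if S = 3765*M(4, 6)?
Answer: 32838/6169 ≈ 5.3231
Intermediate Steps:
M(R, t) = ⅔ + 6/t (M(R, t) = 4*(⅙) + 6/t = ⅔ + 6/t)
S = 6275 (S = 3765*(⅔ + 6/6) = 3765*(⅔ + 6*(⅙)) = 3765*(⅔ + 1) = 3765*(5/3) = 6275)
(23842 + 8996)/(S + J(-106, 35)) = (23842 + 8996)/(6275 - 106) = 32838/6169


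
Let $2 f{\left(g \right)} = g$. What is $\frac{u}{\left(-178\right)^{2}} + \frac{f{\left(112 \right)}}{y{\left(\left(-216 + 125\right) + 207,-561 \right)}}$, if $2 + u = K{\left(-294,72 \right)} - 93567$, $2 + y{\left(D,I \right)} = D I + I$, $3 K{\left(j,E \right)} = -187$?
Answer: $- \frac{1317351727}{445651302} \approx -2.956$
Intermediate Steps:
$K{\left(j,E \right)} = - \frac{187}{3}$ ($K{\left(j,E \right)} = \frac{1}{3} \left(-187\right) = - \frac{187}{3}$)
$f{\left(g \right)} = \frac{g}{2}$
$y{\left(D,I \right)} = -2 + I + D I$ ($y{\left(D,I \right)} = -2 + \left(D I + I\right) = -2 + \left(I + D I\right) = -2 + I + D I$)
$u = - \frac{280894}{3}$ ($u = -2 - \frac{280888}{3} = - \frac{280894}{3} \approx -93631.0$)
$\frac{u}{\left(-178\right)^{2}} + \frac{f{\left(112 \right)}}{y{\left(\left(-216 + 125\right) + 207,-561 \right)}} = - \frac{280894}{3 \left(-178\right)^{2}} + \frac{\frac{1}{2} \cdot 112}{-2 - 561 + \left(\left(-216 + 125\right) + 207\right) \left(-561\right)} = - \frac{280894}{3 \cdot 31684} + \frac{56}{-2 - 561 + \left(-91 + 207\right) \left(-561\right)} = \left(- \frac{280894}{3}\right) \frac{1}{31684} + \frac{56}{-2 - 561 + 116 \left(-561\right)} = - \frac{140447}{47526} + \frac{56}{-2 - 561 - 65076} = - \frac{140447}{47526} + \frac{56}{-65639} = - \frac{140447}{47526} + 56 \left(- \frac{1}{65639}\right) = - \frac{140447}{47526} - \frac{8}{9377} = - \frac{1317351727}{445651302}$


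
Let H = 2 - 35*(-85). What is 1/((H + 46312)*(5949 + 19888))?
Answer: 1/1273479893 ≈ 7.8525e-10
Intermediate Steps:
H = 2977 (H = 2 + 2975 = 2977)
1/((H + 46312)*(5949 + 19888)) = 1/((2977 + 46312)*(5949 + 19888)) = 1/(49289*25837) = 1/1273479893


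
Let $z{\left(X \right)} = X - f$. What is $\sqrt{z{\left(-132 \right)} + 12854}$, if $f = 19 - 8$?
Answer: $\sqrt{12711} \approx 112.74$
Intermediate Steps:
$f = 11$
$z{\left(X \right)} = -11 + X$ ($z{\left(X \right)} = X - 11 = -11 + X$)
$\sqrt{z{\left(-132 \right)} + 12854} = \sqrt{\left(-11 - 132\right) + 12854} = \sqrt{-143 + 12854} = \sqrt{12711}$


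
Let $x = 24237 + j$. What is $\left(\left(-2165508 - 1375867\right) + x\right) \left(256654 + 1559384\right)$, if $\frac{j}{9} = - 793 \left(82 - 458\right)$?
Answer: $-1513896493788$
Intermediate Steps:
$j = 2683512$ ($j = 9 \left(- 793 \left(82 - 458\right)\right) = 9 \left(\left(-793\right) \left(-376\right)\right) = 9 \cdot 298168 = 2683512$)
$x = 2707749$ ($x = 24237 + 2683512 = 2707749$)
$\left(\left(-2165508 - 1375867\right) + x\right) \left(256654 + 1559384\right) = \left(\left(-2165508 - 1375867\right) + 2707749\right) \left(256654 + 1559384\right) = \left(\left(-2165508 - 1375867\right) + 2707749\right) 1816038 = \left(-3541375 + 2707749\right) 1816038 = \left(-833626\right) 1816038 = -1513896493788$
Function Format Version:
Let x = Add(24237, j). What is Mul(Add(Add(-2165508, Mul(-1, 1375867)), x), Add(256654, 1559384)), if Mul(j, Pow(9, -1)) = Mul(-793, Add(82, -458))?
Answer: -1513896493788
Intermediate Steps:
j = 2683512 (j = Mul(9, Mul(-793, Add(82, -458))) = Mul(9, Mul(-793, -376)) = Mul(9, 298168) = 2683512)
x = 2707749 (x = Add(24237, 2683512) = 2707749)
Mul(Add(Add(-2165508, Mul(-1, 1375867)), x), Add(256654, 1559384)) = Mul(Add(Add(-2165508, Mul(-1, 1375867)), 2707749), Add(256654, 1559384)) = Mul(Add(Add(-2165508, -1375867), 2707749), 1816038) = Mul(Add(-3541375, 2707749), 1816038) = Mul(-833626, 1816038) = -1513896493788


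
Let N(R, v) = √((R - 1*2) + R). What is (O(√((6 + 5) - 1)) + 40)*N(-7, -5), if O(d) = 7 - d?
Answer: 4*I*(47 - √10) ≈ 175.35*I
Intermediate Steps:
N(R, v) = √(-2 + 2*R) (N(R, v) = √((R - 2) + R) = √((-2 + R) + R) = √(-2 + 2*R))
(O(√((6 + 5) - 1)) + 40)*N(-7, -5) = ((7 - √((6 + 5) - 1)) + 40)*√(-2 + 2*(-7)) = ((7 - √(11 - 1)) + 40)*√(-2 - 14) = ((7 - √10) + 40)*√(-16) = (47 - √10)*(4*I) = 4*I*(47 - √10)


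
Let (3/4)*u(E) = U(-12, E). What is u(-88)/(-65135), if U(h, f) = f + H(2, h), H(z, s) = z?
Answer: 344/195405 ≈ 0.0017604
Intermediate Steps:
U(h, f) = 2 + f (U(h, f) = f + 2 = 2 + f)
u(E) = 8/3 + 4*E/3 (u(E) = 4*(2 + E)/3 = 8/3 + 4*E/3)
u(-88)/(-65135) = (8/3 + (4/3)*(-88))/(-65135) = (8/3 - 352/3)*(-1/65135) = -344/3*(-1/65135) = 344/195405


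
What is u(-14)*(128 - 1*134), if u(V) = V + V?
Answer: 168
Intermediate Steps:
u(V) = 2*V
u(-14)*(128 - 1*134) = (2*(-14))*(128 - 1*134) = -28*(128 - 134) = -28*(-6) = 168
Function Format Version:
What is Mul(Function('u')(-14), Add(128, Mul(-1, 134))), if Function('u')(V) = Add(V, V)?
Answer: 168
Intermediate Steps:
Function('u')(V) = Mul(2, V)
Mul(Function('u')(-14), Add(128, Mul(-1, 134))) = Mul(Mul(2, -14), Add(128, Mul(-1, 134))) = Mul(-28, Add(128, -134)) = Mul(-28, -6) = 168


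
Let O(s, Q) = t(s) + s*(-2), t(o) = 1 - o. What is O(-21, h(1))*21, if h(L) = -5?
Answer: 1344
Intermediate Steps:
O(s, Q) = 1 - 3*s (O(s, Q) = (1 - s) + s*(-2) = (1 - s) - 2*s = 1 - 3*s)
O(-21, h(1))*21 = (1 - 3*(-21))*21 = (1 + 63)*21 = 64*21 = 1344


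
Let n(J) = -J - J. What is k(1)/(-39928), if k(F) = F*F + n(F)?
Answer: 1/39928 ≈ 2.5045e-5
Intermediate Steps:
n(J) = -2*J
k(F) = F**2 - 2*F (k(F) = F*F - 2*F = F**2 - 2*F)
k(1)/(-39928) = (1*(-2 + 1))/(-39928) = (1*(-1))*(-1/39928) = -1*(-1/39928) = 1/39928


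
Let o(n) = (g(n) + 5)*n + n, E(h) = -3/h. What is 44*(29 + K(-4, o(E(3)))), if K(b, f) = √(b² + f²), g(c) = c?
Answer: 1276 + 44*√41 ≈ 1557.7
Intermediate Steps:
o(n) = n + n*(5 + n) (o(n) = (n + 5)*n + n = (5 + n)*n + n = n*(5 + n) + n = n + n*(5 + n))
44*(29 + K(-4, o(E(3)))) = 44*(29 + √((-4)² + ((-3/3)*(6 - 3/3))²)) = 44*(29 + √(16 + ((-3*⅓)*(6 - 3*⅓))²)) = 44*(29 + √(16 + (-(6 - 1))²)) = 44*(29 + √(16 + (-1*5)²)) = 44*(29 + √(16 + (-5)²)) = 44*(29 + √(16 + 25)) = 44*(29 + √41) = 1276 + 44*√41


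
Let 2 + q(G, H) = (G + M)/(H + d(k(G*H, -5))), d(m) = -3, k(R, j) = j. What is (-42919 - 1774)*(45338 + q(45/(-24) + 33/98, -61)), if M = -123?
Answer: -50835533830191/25088 ≈ -2.0263e+9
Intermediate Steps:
q(G, H) = -2 + (-123 + G)/(-3 + H) (q(G, H) = -2 + (G - 123)/(H - 3) = -2 + (-123 + G)/(-3 + H))
(-42919 - 1774)*(45338 + q(45/(-24) + 33/98, -61)) = (-42919 - 1774)*(45338 + (-117 + (45/(-24) + 33/98) - 2*(-61))/(-3 - 61)) = -44693*(45338 + (-117 + (45*(-1/24) + 33*(1/98)) + 122)/(-64)) = -44693*(45338 - (-117 + (-15/8 + 33/98) + 122)/64) = -44693*(45338 - (-117 - 603/392 + 122)/64) = -44693*(45338 - 1/64*1357/392) = -44693*(45338 - 1357/25088) = -44693*1137438387/25088 = -50835533830191/25088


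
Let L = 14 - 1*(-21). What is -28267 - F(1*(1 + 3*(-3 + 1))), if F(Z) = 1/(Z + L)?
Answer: -848011/30 ≈ -28267.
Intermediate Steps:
L = 35 (L = 14 + 21 = 35)
F(Z) = 1/(35 + Z) (F(Z) = 1/(Z + 35) = 1/(35 + Z))
-28267 - F(1*(1 + 3*(-3 + 1))) = -28267 - 1/(35 + 1*(1 + 3*(-3 + 1))) = -28267 - 1/(35 + 1*(1 + 3*(-2))) = -28267 - 1/(35 + 1*(1 - 6)) = -28267 - 1/(35 + 1*(-5)) = -28267 - 1/(35 - 5) = -28267 - 1/30 = -848011/30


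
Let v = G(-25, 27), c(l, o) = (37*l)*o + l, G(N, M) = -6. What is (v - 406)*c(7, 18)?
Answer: -1923628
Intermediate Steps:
c(l, o) = l + 37*l*o (c(l, o) = 37*l*o + l = l + 37*l*o)
v = -6
(v - 406)*c(7, 18) = (-6 - 406)*(7*(1 + 37*18)) = -2884*(1 + 666) = -2884*667 = -412*4669 = -1923628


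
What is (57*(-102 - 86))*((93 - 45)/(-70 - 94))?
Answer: 128592/41 ≈ 3136.4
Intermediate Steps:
(57*(-102 - 86))*((93 - 45)/(-70 - 94)) = (57*(-188))*(48/(-164)) = -514368*(-1)/164 = -10716*(-12/41) = 128592/41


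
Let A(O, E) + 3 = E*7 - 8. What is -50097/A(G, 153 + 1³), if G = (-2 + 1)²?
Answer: -50097/1067 ≈ -46.951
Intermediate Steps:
G = 1 (G = (-1)² = 1)
A(O, E) = -11 + 7*E (A(O, E) = -3 + (E*7 - 8) = -3 + (7*E - 8) = -3 + (-8 + 7*E) = -11 + 7*E)
-50097/A(G, 153 + 1³) = -50097/(-11 + 7*(153 + 1³)) = -50097/(-11 + 7*(153 + 1)) = -50097/(-11 + 7*154) = -50097/(-11 + 1078) = -50097/1067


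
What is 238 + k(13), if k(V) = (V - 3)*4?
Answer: 278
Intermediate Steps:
k(V) = -12 + 4*V (k(V) = (-3 + V)*4 = -12 + 4*V)
238 + k(13) = 238 + (-12 + 4*13) = 238 + (-12 + 52) = 238 + 40 = 278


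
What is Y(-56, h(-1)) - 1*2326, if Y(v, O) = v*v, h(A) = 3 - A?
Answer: 810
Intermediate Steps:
Y(v, O) = v**2
Y(-56, h(-1)) - 1*2326 = (-56)**2 - 1*2326 = 3136 - 2326 = 810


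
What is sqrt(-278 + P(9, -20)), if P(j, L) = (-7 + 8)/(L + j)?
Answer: I*sqrt(33649)/11 ≈ 16.676*I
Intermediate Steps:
P(j, L) = 1/(L + j)
sqrt(-278 + P(9, -20)) = sqrt(-278 + 1/(-20 + 9)) = sqrt(-278 + 1/(-11)) = sqrt(-278 - 1/11) = sqrt(-3059/11) = I*sqrt(33649)/11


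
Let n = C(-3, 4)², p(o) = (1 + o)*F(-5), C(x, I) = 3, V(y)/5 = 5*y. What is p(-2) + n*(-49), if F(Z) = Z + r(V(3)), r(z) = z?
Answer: -511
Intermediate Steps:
V(y) = 25*y (V(y) = 5*(5*y) = 25*y)
F(Z) = 75 + Z (F(Z) = Z + 25*3 = Z + 75 = 75 + Z)
p(o) = 70 + 70*o (p(o) = (1 + o)*(75 - 5) = (1 + o)*70 = 70 + 70*o)
n = 9 (n = 3² = 9)
p(-2) + n*(-49) = (70 + 70*(-2)) + 9*(-49) = (70 - 140) - 441 = -70 - 441 = -511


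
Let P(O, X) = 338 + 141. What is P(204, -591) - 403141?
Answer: -402662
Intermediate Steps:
P(O, X) = 479
P(204, -591) - 403141 = 479 - 403141 = -402662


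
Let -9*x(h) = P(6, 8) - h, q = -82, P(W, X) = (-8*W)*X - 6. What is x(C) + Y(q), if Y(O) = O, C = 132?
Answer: -24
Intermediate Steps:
P(W, X) = -6 - 8*W*X (P(W, X) = -8*W*X - 6 = -6 - 8*W*X)
x(h) = 130/3 + h/9 (x(h) = -((-6 - 8*6*8) - h)/9 = -((-6 - 384) - h)/9 = -(-390 - h)/9 = 130/3 + h/9)
x(C) + Y(q) = (130/3 + (1/9)*132) - 82 = (130/3 + 44/3) - 82 = 58 - 82 = -24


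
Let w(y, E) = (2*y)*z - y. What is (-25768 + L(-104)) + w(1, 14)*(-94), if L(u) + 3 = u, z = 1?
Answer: -25969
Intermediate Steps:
L(u) = -3 + u
w(y, E) = y (w(y, E) = (2*y)*1 - y = 2*y - y = y)
(-25768 + L(-104)) + w(1, 14)*(-94) = (-25768 + (-3 - 104)) + 1*(-94) = (-25768 - 107) - 94 = -25875 - 94 = -25969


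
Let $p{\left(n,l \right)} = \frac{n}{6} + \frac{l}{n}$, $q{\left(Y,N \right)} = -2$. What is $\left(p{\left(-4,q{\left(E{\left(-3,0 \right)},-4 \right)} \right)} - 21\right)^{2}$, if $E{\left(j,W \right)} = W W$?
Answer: $\frac{16129}{36} \approx 448.03$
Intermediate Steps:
$E{\left(j,W \right)} = W^{2}$
$p{\left(n,l \right)} = \frac{n}{6} + \frac{l}{n}$ ($p{\left(n,l \right)} = n \frac{1}{6} + \frac{l}{n} = \frac{n}{6} + \frac{l}{n}$)
$\left(p{\left(-4,q{\left(E{\left(-3,0 \right)},-4 \right)} \right)} - 21\right)^{2} = \left(\left(\frac{1}{6} \left(-4\right) - \frac{2}{-4}\right) - 21\right)^{2} = \left(\left(- \frac{2}{3} - - \frac{1}{2}\right) - 21\right)^{2} = \left(\left(- \frac{2}{3} + \frac{1}{2}\right) - 21\right)^{2} = \left(- \frac{1}{6} - 21\right)^{2} = \left(- \frac{127}{6}\right)^{2} = \frac{16129}{36}$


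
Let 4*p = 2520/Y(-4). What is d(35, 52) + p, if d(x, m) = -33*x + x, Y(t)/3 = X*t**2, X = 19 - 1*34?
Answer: -8967/8 ≈ -1120.9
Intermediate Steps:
X = -15 (X = 19 - 34 = -15)
Y(t) = -45*t**2 (Y(t) = 3*(-15*t**2) = -45*t**2)
d(x, m) = -32*x
p = -7/8 (p = (2520/((-45*(-4)**2)))/4 = (2520/((-45*16)))/4 = (2520/(-720))/4 = (2520*(-1/720))/4 = (1/4)*(-7/2) = -7/8 ≈ -0.87500)
d(35, 52) + p = -32*35 - 7/8 = -1120 - 7/8 = -8967/8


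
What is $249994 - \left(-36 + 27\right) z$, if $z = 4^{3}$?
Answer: $250570$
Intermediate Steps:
$z = 64$
$249994 - \left(-36 + 27\right) z = 249994 - \left(-36 + 27\right) 64 = 249994 - \left(-9\right) 64 = 249994 - -576 = 249994 + 576 = 250570$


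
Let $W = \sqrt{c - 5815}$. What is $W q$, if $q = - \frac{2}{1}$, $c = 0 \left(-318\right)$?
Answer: $- 2 i \sqrt{5815} \approx - 152.51 i$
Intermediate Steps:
$c = 0$
$W = i \sqrt{5815}$ ($W = \sqrt{0 - 5815} = \sqrt{-5815} = i \sqrt{5815} \approx 76.256 i$)
$q = -2$ ($q = \left(-2\right) 1 = -2$)
$W q = i \sqrt{5815} \left(-2\right) = - 2 i \sqrt{5815}$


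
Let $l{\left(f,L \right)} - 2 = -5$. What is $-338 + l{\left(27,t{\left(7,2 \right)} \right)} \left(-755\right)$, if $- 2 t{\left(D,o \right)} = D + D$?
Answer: $1927$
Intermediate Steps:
$t{\left(D,o \right)} = - D$ ($t{\left(D,o \right)} = - \frac{D + D}{2} = - \frac{2 D}{2} = - D$)
$l{\left(f,L \right)} = -3$ ($l{\left(f,L \right)} = 2 - 5 = -3$)
$-338 + l{\left(27,t{\left(7,2 \right)} \right)} \left(-755\right) = -338 - -2265 = -338 + 2265 = 1927$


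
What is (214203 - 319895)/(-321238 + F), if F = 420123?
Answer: -105692/98885 ≈ -1.0688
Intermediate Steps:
(214203 - 319895)/(-321238 + F) = (214203 - 319895)/(-321238 + 420123) = -105692/98885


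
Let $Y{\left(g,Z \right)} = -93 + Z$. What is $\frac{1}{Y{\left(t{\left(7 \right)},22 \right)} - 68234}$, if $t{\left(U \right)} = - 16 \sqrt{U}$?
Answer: $- \frac{1}{68305} \approx -1.464 \cdot 10^{-5}$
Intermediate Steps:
$\frac{1}{Y{\left(t{\left(7 \right)},22 \right)} - 68234} = \frac{1}{\left(-93 + 22\right) - 68234} = \frac{1}{-71 - 68234} = \frac{1}{-68305} = - \frac{1}{68305}$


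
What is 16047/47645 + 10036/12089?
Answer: 672157403/575980405 ≈ 1.1670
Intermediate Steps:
16047/47645 + 10036/12089 = 672157403/575980405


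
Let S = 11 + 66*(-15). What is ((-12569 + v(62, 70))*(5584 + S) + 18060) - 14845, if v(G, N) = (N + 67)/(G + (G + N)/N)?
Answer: -129390958105/2236 ≈ -5.7867e+7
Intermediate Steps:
S = -979 (S = 11 - 990 = -979)
v(G, N) = (67 + N)/(G + (G + N)/N)
((-12569 + v(62, 70))*(5584 + S) + 18060) - 14845 = ((-12569 + 70*(67 + 70)/(62 + 70 + 62*70))*(5584 - 979) + 18060) - 14845 = ((-12569 + 70*137/(62 + 70 + 4340))*4605 + 18060) - 14845 = ((-12569 + 70*137/4472)*4605 + 18060) - 14845 = ((-12569 + 70*(1/4472)*137)*4605 + 18060) - 14845 = ((-12569 + 4795/2236)*4605 + 18060) - 14845 = (-28099489/2236*4605 + 18060) - 14845 = (-129398146845/2236 + 18060) - 14845 = -129357764685/2236 - 14845 = -129390958105/2236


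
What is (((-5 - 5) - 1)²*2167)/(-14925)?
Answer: -262207/14925 ≈ -17.568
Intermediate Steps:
(((-5 - 5) - 1)²*2167)/(-14925) = ((-10 - 1)²*2167)*(-1/14925) = ((-11)²*2167)*(-1/14925) = (121*2167)*(-1/14925) = 262207*(-1/14925) = -262207/14925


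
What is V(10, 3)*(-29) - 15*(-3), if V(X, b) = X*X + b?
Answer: -2942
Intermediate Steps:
V(X, b) = b + X² (V(X, b) = X² + b = b + X²)
V(10, 3)*(-29) - 15*(-3) = (3 + 10²)*(-29) - 15*(-3) = (3 + 100)*(-29) + 45 = 103*(-29) + 45 = -2987 + 45 = -2942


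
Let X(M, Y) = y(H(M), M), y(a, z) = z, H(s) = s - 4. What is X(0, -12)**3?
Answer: 0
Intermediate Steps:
H(s) = -4 + s
X(M, Y) = M
X(0, -12)**3 = 0**3 = 0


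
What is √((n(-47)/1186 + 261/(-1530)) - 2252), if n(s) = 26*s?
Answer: I*√22898506301470/100810 ≈ 47.468*I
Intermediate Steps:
√((n(-47)/1186 + 261/(-1530)) - 2252) = √(((26*(-47))/1186 + 261/(-1530)) - 2252) = √((-1222*1/1186 + 261*(-1/1530)) - 2252) = √((-611/593 - 29/170) - 2252) = √(-121067/100810 - 2252) = √(-227145187/100810) = I*√22898506301470/100810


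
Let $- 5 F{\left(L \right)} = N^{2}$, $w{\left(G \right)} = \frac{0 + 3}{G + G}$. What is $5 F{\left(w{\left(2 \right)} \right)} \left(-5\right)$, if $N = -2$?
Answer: $20$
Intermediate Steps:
$w{\left(G \right)} = \frac{3}{2 G}$
$F{\left(L \right)} = - \frac{4}{5}$ ($F{\left(L \right)} = - \frac{\left(-2\right)^{2}}{5} = \left(- \frac{1}{5}\right) 4 = - \frac{4}{5}$)
$5 F{\left(w{\left(2 \right)} \right)} \left(-5\right) = 5 \left(- \frac{4}{5}\right) \left(-5\right) = \left(-4\right) \left(-5\right) = 20$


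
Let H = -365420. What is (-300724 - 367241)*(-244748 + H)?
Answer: 407570868120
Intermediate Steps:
(-300724 - 367241)*(-244748 + H) = (-300724 - 367241)*(-244748 - 365420) = -667965*(-610168) = 407570868120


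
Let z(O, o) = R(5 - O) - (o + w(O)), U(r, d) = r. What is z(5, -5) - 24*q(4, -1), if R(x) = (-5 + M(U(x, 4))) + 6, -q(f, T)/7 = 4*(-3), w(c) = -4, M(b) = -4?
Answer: -2010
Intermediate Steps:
q(f, T) = 84 (q(f, T) = -28*(-3) = -7*(-12) = 84)
R(x) = -3 (R(x) = (-5 - 4) + 6 = -9 + 6 = -3)
z(O, o) = 1 - o (z(O, o) = -3 - (o - 4) = -3 - (-4 + o) = -3 + (4 - o) = 1 - o)
z(5, -5) - 24*q(4, -1) = (1 - 1*(-5)) - 24*84 = (1 + 5) - 2016 = 6 - 2016 = -2010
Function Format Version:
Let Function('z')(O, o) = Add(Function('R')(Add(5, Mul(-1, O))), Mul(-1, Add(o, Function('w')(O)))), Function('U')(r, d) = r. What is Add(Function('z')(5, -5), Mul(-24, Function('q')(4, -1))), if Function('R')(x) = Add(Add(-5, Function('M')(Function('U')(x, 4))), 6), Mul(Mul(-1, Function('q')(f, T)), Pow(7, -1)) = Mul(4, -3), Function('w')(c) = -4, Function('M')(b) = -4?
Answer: -2010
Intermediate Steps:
Function('q')(f, T) = 84 (Function('q')(f, T) = Mul(-7, Mul(4, -3)) = Mul(-7, -12) = 84)
Function('R')(x) = -3 (Function('R')(x) = Add(Add(-5, -4), 6) = Add(-9, 6) = -3)
Function('z')(O, o) = Add(1, Mul(-1, o)) (Function('z')(O, o) = Add(-3, Mul(-1, Add(o, -4))) = Add(-3, Mul(-1, Add(-4, o))) = Add(-3, Add(4, Mul(-1, o))) = Add(1, Mul(-1, o)))
Add(Function('z')(5, -5), Mul(-24, Function('q')(4, -1))) = Add(Add(1, Mul(-1, -5)), Mul(-24, 84)) = Add(Add(1, 5), -2016) = Add(6, -2016) = -2010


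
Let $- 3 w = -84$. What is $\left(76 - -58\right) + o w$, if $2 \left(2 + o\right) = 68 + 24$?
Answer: $1366$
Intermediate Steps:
$w = 28$ ($w = \left(- \frac{1}{3}\right) \left(-84\right) = 28$)
$o = 44$ ($o = -2 + \frac{68 + 24}{2} = -2 + \frac{1}{2} \cdot 92 = -2 + 46 = 44$)
$\left(76 - -58\right) + o w = \left(76 - -58\right) + 44 \cdot 28 = \left(76 + 58\right) + 1232 = 134 + 1232 = 1366$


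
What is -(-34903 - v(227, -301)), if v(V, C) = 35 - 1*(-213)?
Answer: 35151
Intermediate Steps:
v(V, C) = 248 (v(V, C) = 35 + 213 = 248)
-(-34903 - v(227, -301)) = -(-34903 - 1*248) = -(-34903 - 248) = -1*(-35151) = 35151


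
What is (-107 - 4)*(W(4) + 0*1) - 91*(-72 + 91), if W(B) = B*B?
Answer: -3505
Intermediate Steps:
W(B) = B**2
(-107 - 4)*(W(4) + 0*1) - 91*(-72 + 91) = (-107 - 4)*(4**2 + 0*1) - 91*(-72 + 91) = -111*(16 + 0) - 91*19 = -111*16 - 1729 = -1776 - 1729 = -3505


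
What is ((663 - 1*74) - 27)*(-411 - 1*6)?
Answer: -234354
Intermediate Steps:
((663 - 1*74) - 27)*(-411 - 1*6) = ((663 - 74) - 27)*(-411 - 6) = (589 - 27)*(-417) = 562*(-417) = -234354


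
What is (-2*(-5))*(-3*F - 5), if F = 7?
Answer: -260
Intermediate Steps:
(-2*(-5))*(-3*F - 5) = (-2*(-5))*(-3*7 - 5) = 10*(-21 - 5) = 10*(-26) = -260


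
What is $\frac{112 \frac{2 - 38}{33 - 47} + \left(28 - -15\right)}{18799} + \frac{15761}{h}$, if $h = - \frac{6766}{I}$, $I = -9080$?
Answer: $\frac{1345162436833}{63597017} \approx 21151.0$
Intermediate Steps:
$h = \frac{3383}{4540}$ ($h = - \frac{6766}{-9080} = \left(-6766\right) \left(- \frac{1}{9080}\right) = \frac{3383}{4540} \approx 0.74515$)
$\frac{112 \frac{2 - 38}{33 - 47} + \left(28 - -15\right)}{18799} + \frac{15761}{h} = \frac{112 \frac{2 - 38}{33 - 47} + \left(28 - -15\right)}{18799} + \frac{15761}{\frac{3383}{4540}} = \left(112 \left(- \frac{36}{-14}\right) + \left(28 + 15\right)\right) \frac{1}{18799} + 15761 \cdot \frac{4540}{3383} = \left(112 \left(\left(-36\right) \left(- \frac{1}{14}\right)\right) + 43\right) \frac{1}{18799} + \frac{71554940}{3383} = \left(112 \cdot \frac{18}{7} + 43\right) \frac{1}{18799} + \frac{71554940}{3383} = \left(288 + 43\right) \frac{1}{18799} + \frac{71554940}{3383} = 331 \cdot \frac{1}{18799} + \frac{71554940}{3383} = \frac{331}{18799} + \frac{71554940}{3383} = \frac{1345162436833}{63597017}$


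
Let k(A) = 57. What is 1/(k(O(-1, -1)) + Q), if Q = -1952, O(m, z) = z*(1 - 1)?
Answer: -1/1895 ≈ -0.00052770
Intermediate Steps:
O(m, z) = 0 (O(m, z) = z*0 = 0)
1/(k(O(-1, -1)) + Q) = 1/(57 - 1952) = 1/(-1895) = -1/1895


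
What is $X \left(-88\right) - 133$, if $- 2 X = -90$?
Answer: $-4093$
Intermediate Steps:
$X = 45$ ($X = \left(- \frac{1}{2}\right) \left(-90\right) = 45$)
$X \left(-88\right) - 133 = 45 \left(-88\right) - 133 = -3960 - 133 = -4093$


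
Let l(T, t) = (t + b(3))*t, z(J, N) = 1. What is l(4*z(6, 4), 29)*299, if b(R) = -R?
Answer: 225446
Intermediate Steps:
l(T, t) = t*(-3 + t) (l(T, t) = (t - 1*3)*t = (t - 3)*t = (-3 + t)*t = t*(-3 + t))
l(4*z(6, 4), 29)*299 = (29*(-3 + 29))*299 = (29*26)*299 = 754*299 = 225446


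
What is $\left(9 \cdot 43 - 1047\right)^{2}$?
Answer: $435600$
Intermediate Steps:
$\left(9 \cdot 43 - 1047\right)^{2} = \left(387 - 1047\right)^{2} = \left(-660\right)^{2} = 435600$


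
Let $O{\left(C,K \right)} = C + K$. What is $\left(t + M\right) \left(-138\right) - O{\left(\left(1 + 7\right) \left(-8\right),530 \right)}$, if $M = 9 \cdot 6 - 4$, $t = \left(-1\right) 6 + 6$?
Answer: $-7366$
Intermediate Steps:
$t = 0$ ($t = -6 + 6 = 0$)
$M = 50$ ($M = 54 - 4 = 50$)
$\left(t + M\right) \left(-138\right) - O{\left(\left(1 + 7\right) \left(-8\right),530 \right)} = \left(0 + 50\right) \left(-138\right) - \left(\left(1 + 7\right) \left(-8\right) + 530\right) = 50 \left(-138\right) - \left(8 \left(-8\right) + 530\right) = -6900 - \left(-64 + 530\right) = -6900 - 466 = -7366$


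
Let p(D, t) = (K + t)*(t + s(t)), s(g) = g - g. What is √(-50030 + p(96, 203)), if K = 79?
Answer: 4*√451 ≈ 84.947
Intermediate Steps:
s(g) = 0
p(D, t) = t*(79 + t) (p(D, t) = (79 + t)*(t + 0) = (79 + t)*t = t*(79 + t))
√(-50030 + p(96, 203)) = √(-50030 + 203*(79 + 203)) = √(-50030 + 203*282) = √(-50030 + 57246) = √7216 = 4*√451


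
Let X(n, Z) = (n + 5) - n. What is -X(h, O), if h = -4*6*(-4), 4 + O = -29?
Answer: -5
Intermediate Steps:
O = -33 (O = -4 - 29 = -33)
h = 96 (h = -24*(-4) = 96)
X(n, Z) = 5 (X(n, Z) = (5 + n) - n = 5)
-X(h, O) = -1*5 = -5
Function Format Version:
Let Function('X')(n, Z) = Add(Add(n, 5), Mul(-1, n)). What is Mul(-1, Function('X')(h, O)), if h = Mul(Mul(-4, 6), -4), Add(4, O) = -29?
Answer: -5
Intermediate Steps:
O = -33 (O = Add(-4, -29) = -33)
h = 96 (h = Mul(-24, -4) = 96)
Function('X')(n, Z) = 5 (Function('X')(n, Z) = Add(Add(5, n), Mul(-1, n)) = 5)
Mul(-1, Function('X')(h, O)) = Mul(-1, 5) = -5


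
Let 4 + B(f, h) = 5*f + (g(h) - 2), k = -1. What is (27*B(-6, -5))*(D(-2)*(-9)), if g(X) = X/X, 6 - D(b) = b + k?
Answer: 76545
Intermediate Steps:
D(b) = 7 - b (D(b) = 6 - (b - 1) = 6 - (-1 + b) = 6 + (1 - b) = 7 - b)
g(X) = 1
B(f, h) = -5 + 5*f (B(f, h) = -4 + (5*f + (1 - 2)) = -4 + (5*f - 1) = -4 + (-1 + 5*f) = -5 + 5*f)
(27*B(-6, -5))*(D(-2)*(-9)) = (27*(-5 + 5*(-6)))*((7 - 1*(-2))*(-9)) = (27*(-5 - 30))*((7 + 2)*(-9)) = (27*(-35))*(9*(-9)) = -945*(-81) = 76545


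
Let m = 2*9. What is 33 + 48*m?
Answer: 897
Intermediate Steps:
m = 18
33 + 48*m = 33 + 48*18 = 33 + 864 = 897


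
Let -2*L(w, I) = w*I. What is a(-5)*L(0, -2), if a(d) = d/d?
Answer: 0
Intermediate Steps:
a(d) = 1
L(w, I) = -I*w/2 (L(w, I) = -w*I/2 = -I*w/2)
a(-5)*L(0, -2) = 1*(-½*(-2)*0) = 1*0 = 0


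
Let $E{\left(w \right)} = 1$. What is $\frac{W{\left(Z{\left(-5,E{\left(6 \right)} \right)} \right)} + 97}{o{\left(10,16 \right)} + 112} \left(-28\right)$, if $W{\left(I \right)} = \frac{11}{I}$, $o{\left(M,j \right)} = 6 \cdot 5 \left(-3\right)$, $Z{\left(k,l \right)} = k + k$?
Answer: $- \frac{6713}{55} \approx -122.05$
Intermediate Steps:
$Z{\left(k,l \right)} = 2 k$
$o{\left(M,j \right)} = -90$ ($o{\left(M,j \right)} = 30 \left(-3\right) = -90$)
$\frac{W{\left(Z{\left(-5,E{\left(6 \right)} \right)} \right)} + 97}{o{\left(10,16 \right)} + 112} \left(-28\right) = \frac{\frac{11}{2 \left(-5\right)} + 97}{-90 + 112} \left(-28\right) = \frac{\frac{11}{-10} + 97}{22} \left(-28\right) = \left(11 \left(- \frac{1}{10}\right) + 97\right) \frac{1}{22} \left(-28\right) = \left(- \frac{11}{10} + 97\right) \frac{1}{22} \left(-28\right) = \frac{959}{10} \cdot \frac{1}{22} \left(-28\right) = \frac{959}{220} \left(-28\right) = - \frac{6713}{55}$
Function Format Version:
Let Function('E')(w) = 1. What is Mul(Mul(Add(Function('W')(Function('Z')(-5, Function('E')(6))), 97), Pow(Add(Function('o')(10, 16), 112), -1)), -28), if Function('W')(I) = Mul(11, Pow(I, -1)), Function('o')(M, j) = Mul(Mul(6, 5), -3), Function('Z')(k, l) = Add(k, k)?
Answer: Rational(-6713, 55) ≈ -122.05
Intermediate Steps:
Function('Z')(k, l) = Mul(2, k)
Function('o')(M, j) = -90 (Function('o')(M, j) = Mul(30, -3) = -90)
Mul(Mul(Add(Function('W')(Function('Z')(-5, Function('E')(6))), 97), Pow(Add(Function('o')(10, 16), 112), -1)), -28) = Mul(Mul(Add(Mul(11, Pow(Mul(2, -5), -1)), 97), Pow(Add(-90, 112), -1)), -28) = Mul(Mul(Add(Mul(11, Pow(-10, -1)), 97), Pow(22, -1)), -28) = Mul(Mul(Add(Mul(11, Rational(-1, 10)), 97), Rational(1, 22)), -28) = Mul(Mul(Add(Rational(-11, 10), 97), Rational(1, 22)), -28) = Mul(Mul(Rational(959, 10), Rational(1, 22)), -28) = Mul(Rational(959, 220), -28) = Rational(-6713, 55)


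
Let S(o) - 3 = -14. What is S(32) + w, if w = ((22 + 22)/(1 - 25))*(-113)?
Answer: 1177/6 ≈ 196.17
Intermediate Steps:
S(o) = -11 (S(o) = 3 - 14 = -11)
w = 1243/6 (w = (44/(-24))*(-113) = (44*(-1/24))*(-113) = -11/6*(-113) = 1243/6 ≈ 207.17)
S(32) + w = -11 + 1243/6 = 1177/6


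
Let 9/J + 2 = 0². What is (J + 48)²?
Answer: 7569/4 ≈ 1892.3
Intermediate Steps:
J = -9/2 (J = 9/(-2 + 0²) = 9/(-2 + 0) = 9/(-2) = 9*(-½) = -9/2 ≈ -4.5000)
(J + 48)² = (-9/2 + 48)² = (87/2)² = 7569/4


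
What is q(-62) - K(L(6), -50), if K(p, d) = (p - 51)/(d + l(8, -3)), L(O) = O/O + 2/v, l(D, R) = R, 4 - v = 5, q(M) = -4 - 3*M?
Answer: 9594/53 ≈ 181.02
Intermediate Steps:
v = -1 (v = 4 - 1*5 = 4 - 5 = -1)
L(O) = -1 (L(O) = O/O + 2/(-1) = 1 + 2*(-1) = 1 - 2 = -1)
K(p, d) = (-51 + p)/(-3 + d) (K(p, d) = (p - 51)/(d - 3) = (-51 + p)/(-3 + d))
q(-62) - K(L(6), -50) = (-4 - 3*(-62)) - (-51 - 1)/(-3 - 50) = (-4 + 186) - (-52)/(-53) = 182 - (-1)*(-52)/53 = 182 - 1*52/53 = 182 - 52/53 = 9594/53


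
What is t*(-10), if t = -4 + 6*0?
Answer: 40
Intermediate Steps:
t = -4 (t = -4 + 0 = -4)
t*(-10) = -4*(-10) = 40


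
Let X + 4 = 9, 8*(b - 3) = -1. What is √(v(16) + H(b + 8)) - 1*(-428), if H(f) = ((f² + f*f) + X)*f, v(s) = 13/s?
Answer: 428 + √672631/16 ≈ 479.26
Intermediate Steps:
b = 23/8 (b = 3 + (⅛)*(-1) = 3 - ⅛ = 23/8 ≈ 2.8750)
X = 5 (X = -4 + 9 = 5)
H(f) = f*(5 + 2*f²) (H(f) = ((f² + f*f) + 5)*f = ((f² + f²) + 5)*f = (2*f² + 5)*f = (5 + 2*f²)*f = f*(5 + 2*f²))
√(v(16) + H(b + 8)) - 1*(-428) = √(13/16 + (23/8 + 8)*(5 + 2*(23/8 + 8)²)) - 1*(-428) = √(13*(1/16) + 87*(5 + 2*(87/8)²)/8) + 428 = √(13/16 + 87*(5 + 2*(7569/64))/8) + 428 = √(13/16 + 87*(5 + 7569/32)/8) + 428 = √(13/16 + (87/8)*(7729/32)) + 428 = √(13/16 + 672423/256) + 428 = √(672631/256) + 428 = √672631/16 + 428 = 428 + √672631/16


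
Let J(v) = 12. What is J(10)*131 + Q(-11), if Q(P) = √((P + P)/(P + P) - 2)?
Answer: 1572 + I ≈ 1572.0 + 1.0*I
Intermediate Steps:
Q(P) = I (Q(P) = √((2*P)/((2*P)) - 2) = √((2*P)*(1/(2*P)) - 2) = √(1 - 2) = √(-1) = I)
J(10)*131 + Q(-11) = 12*131 + I = 1572 + I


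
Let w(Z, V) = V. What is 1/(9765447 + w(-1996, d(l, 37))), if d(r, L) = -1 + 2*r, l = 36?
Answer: 1/9765518 ≈ 1.0240e-7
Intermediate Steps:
1/(9765447 + w(-1996, d(l, 37))) = 1/(9765447 + (-1 + 2*36)) = 1/(9765447 + (-1 + 72)) = 1/(9765447 + 71) = 1/9765518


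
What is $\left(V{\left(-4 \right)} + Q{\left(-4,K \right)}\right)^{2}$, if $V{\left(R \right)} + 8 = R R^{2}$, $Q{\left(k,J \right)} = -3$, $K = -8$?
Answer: $5625$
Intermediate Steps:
$V{\left(R \right)} = -8 + R^{3}$ ($V{\left(R \right)} = -8 + R R^{2} = -8 + R^{3}$)
$\left(V{\left(-4 \right)} + Q{\left(-4,K \right)}\right)^{2} = \left(\left(-8 + \left(-4\right)^{3}\right) - 3\right)^{2} = \left(\left(-8 - 64\right) - 3\right)^{2} = \left(-72 - 3\right)^{2} = \left(-75\right)^{2} = 5625$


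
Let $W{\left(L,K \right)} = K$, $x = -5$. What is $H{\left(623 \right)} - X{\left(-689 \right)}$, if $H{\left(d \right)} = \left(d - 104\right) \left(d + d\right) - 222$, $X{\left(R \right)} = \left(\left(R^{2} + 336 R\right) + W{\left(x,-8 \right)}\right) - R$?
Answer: $402554$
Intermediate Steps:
$X{\left(R \right)} = -8 + R^{2} + 335 R$ ($X{\left(R \right)} = \left(\left(R^{2} + 336 R\right) - 8\right) - R = \left(-8 + R^{2} + 336 R\right) - R = -8 + R^{2} + 335 R$)
$H{\left(d \right)} = -222 + 2 d \left(-104 + d\right)$ ($H{\left(d \right)} = \left(-104 + d\right) 2 d - 222 = 2 d \left(-104 + d\right) - 222 = -222 + 2 d \left(-104 + d\right)$)
$H{\left(623 \right)} - X{\left(-689 \right)} = \left(-222 - 129584 + 2 \cdot 623^{2}\right) - \left(-8 + \left(-689\right)^{2} + 335 \left(-689\right)\right) = \left(-222 - 129584 + 2 \cdot 388129\right) - \left(-8 + 474721 - 230815\right) = \left(-222 - 129584 + 776258\right) - 243898 = 646452 - 243898 = 402554$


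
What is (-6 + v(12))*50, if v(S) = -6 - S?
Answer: -1200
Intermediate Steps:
(-6 + v(12))*50 = (-6 + (-6 - 1*12))*50 = (-6 + (-6 - 12))*50 = (-6 - 18)*50 = -24*50 = -1200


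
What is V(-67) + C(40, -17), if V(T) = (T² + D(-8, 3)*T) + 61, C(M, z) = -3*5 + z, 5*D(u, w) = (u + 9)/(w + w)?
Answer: 135473/30 ≈ 4515.8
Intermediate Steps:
D(u, w) = (9 + u)/(10*w) (D(u, w) = ((u + 9)/(w + w))/5 = ((9 + u)/((2*w)))/5 = ((9 + u)*(1/(2*w)))/5 = ((9 + u)/(2*w))/5 = (9 + u)/(10*w))
C(M, z) = -15 + z
V(T) = 61 + T² + T/30 (V(T) = (T² + ((⅒)*(9 - 8)/3)*T) + 61 = (T² + ((⅒)*(⅓)*1)*T) + 61 = (T² + T/30) + 61 = 61 + T² + T/30)
V(-67) + C(40, -17) = (61 + (-67)² + (1/30)*(-67)) + (-15 - 17) = (61 + 4489 - 67/30) - 32 = 136433/30 - 32 = 135473/30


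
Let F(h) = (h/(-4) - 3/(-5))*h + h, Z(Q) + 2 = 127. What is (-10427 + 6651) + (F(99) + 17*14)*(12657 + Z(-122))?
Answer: -262560867/10 ≈ -2.6256e+7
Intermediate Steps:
Z(Q) = 125 (Z(Q) = -2 + 127 = 125)
F(h) = h + h*(3/5 - h/4) (F(h) = (h*(-1/4) - 3*(-1/5))*h + h = (-h/4 + 3/5)*h + h = (3/5 - h/4)*h + h = h*(3/5 - h/4) + h = h + h*(3/5 - h/4))
(-10427 + 6651) + (F(99) + 17*14)*(12657 + Z(-122)) = (-10427 + 6651) + ((1/20)*99*(32 - 5*99) + 17*14)*(12657 + 125) = -3776 + ((1/20)*99*(32 - 495) + 238)*12782 = -3776 + ((1/20)*99*(-463) + 238)*12782 = -3776 + (-45837/20 + 238)*12782 = -3776 - 41077/20*12782 = -3776 - 262523107/10 = -262560867/10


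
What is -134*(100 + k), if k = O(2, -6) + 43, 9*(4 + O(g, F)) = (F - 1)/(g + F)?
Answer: -335737/18 ≈ -18652.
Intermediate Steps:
O(g, F) = -4 + (-1 + F)/(9*(F + g)) (O(g, F) = -4 + ((F - 1)/(g + F))/9 = -4 + ((-1 + F)/(F + g))/9 = -4 + (-1 + F)/(9*(F + g)))
k = 1411/36 (k = (-1 - 36*2 - 35*(-6))/(9*(-6 + 2)) + 43 = (1/9)*(-1 - 72 + 210)/(-4) + 43 = (1/9)*(-1/4)*137 + 43 = -137/36 + 43 = 1411/36 ≈ 39.194)
-134*(100 + k) = -134*(100 + 1411/36) = -134*5011/36 = -335737/18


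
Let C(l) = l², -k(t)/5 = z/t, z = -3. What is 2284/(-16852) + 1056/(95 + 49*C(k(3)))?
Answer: 13997/21065 ≈ 0.66447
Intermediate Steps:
k(t) = 15/t (k(t) = -(-15)/t = 15/t)
2284/(-16852) + 1056/(95 + 49*C(k(3))) = 2284/(-16852) + 1056/(95 + 49*(15/3)²) = 2284*(-1/16852) + 1056/(95 + 49*(15*(⅓))²) = -571/4213 + 1056/(95 + 49*5²) = -571/4213 + 1056/(95 + 49*25) = -571/4213 + 1056/(95 + 1225) = -571/4213 + 1056/1320 = -571/4213 + 1056*(1/1320) = -571/4213 + ⅘ = 13997/21065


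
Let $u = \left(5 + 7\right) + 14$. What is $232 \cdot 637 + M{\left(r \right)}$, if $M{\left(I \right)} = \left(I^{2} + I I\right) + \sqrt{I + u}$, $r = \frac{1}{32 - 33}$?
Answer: $147791$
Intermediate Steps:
$r = -1$ ($r = \frac{1}{-1} = -1$)
$u = 26$ ($u = 12 + 14 = 26$)
$M{\left(I \right)} = \sqrt{26 + I} + 2 I^{2}$ ($M{\left(I \right)} = \left(I^{2} + I I\right) + \sqrt{I + 26} = \left(I^{2} + I^{2}\right) + \sqrt{26 + I} = 2 I^{2} + \sqrt{26 + I} = \sqrt{26 + I} + 2 I^{2}$)
$232 \cdot 637 + M{\left(r \right)} = 232 \cdot 637 + \left(\sqrt{26 - 1} + 2 \left(-1\right)^{2}\right) = 147784 + \left(\sqrt{25} + 2 \cdot 1\right) = 147784 + \left(5 + 2\right) = 147784 + 7 = 147791$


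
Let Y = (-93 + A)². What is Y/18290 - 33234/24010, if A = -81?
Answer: 1190769/4391429 ≈ 0.27116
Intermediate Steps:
Y = 30276 (Y = (-93 - 81)² = (-174)² = 30276)
Y/18290 - 33234/24010 = 30276/18290 - 33234/24010 = 30276*(1/18290) - 33234*1/24010 = 15138/9145 - 16617/12005 = 1190769/4391429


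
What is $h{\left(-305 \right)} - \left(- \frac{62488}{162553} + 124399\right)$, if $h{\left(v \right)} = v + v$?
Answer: $- \frac{20320525489}{162553} \approx -1.2501 \cdot 10^{5}$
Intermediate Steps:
$h{\left(v \right)} = 2 v$
$h{\left(-305 \right)} - \left(- \frac{62488}{162553} + 124399\right) = 2 \left(-305\right) - \left(- \frac{62488}{162553} + 124399\right) = -610 - \left(\left(-62488\right) \frac{1}{162553} + 124399\right) = -610 - \left(- \frac{62488}{162553} + 124399\right) = -610 - \frac{20221368159}{162553} = - \frac{20320525489}{162553}$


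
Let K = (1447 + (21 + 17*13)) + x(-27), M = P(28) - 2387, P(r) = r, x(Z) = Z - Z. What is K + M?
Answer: -670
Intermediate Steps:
x(Z) = 0
M = -2359 (M = 28 - 2387 = -2359)
K = 1689 (K = (1447 + (21 + 17*13)) + 0 = (1447 + (21 + 221)) + 0 = (1447 + 242) + 0 = 1689 + 0 = 1689)
K + M = 1689 - 2359 = -670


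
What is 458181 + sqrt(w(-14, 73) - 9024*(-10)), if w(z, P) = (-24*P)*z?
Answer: 458181 + 12*sqrt(797) ≈ 4.5852e+5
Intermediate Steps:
w(z, P) = -24*P*z
458181 + sqrt(w(-14, 73) - 9024*(-10)) = 458181 + sqrt(-24*73*(-14) - 9024*(-10)) = 458181 + sqrt(24528 + 90240) = 458181 + sqrt(114768) = 458181 + 12*sqrt(797)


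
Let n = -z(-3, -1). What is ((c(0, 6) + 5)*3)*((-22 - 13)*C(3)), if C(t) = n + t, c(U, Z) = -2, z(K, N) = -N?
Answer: -630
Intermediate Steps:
n = -1 (n = -(-1)*(-1) = -1*1 = -1)
C(t) = -1 + t
((c(0, 6) + 5)*3)*((-22 - 13)*C(3)) = ((-2 + 5)*3)*((-22 - 13)*(-1 + 3)) = (3*3)*(-35*2) = 9*(-70) = -630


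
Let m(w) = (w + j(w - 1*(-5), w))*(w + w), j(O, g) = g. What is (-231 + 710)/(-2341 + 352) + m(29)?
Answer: 6690517/1989 ≈ 3363.8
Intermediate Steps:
m(w) = 4*w**2 (m(w) = (w + w)*(w + w) = (2*w)*(2*w) = 4*w**2)
(-231 + 710)/(-2341 + 352) + m(29) = (-231 + 710)/(-2341 + 352) + 4*29**2 = 479/(-1989) + 4*841 = 479*(-1/1989) + 3364 = -479/1989 + 3364 = 6690517/1989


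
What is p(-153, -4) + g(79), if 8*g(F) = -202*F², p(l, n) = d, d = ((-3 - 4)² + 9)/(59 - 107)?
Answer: -3782075/24 ≈ -1.5759e+5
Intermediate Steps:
d = -29/24 (d = ((-7)² + 9)/(-48) = (49 + 9)*(-1/48) = 58*(-1/48) = -29/24 ≈ -1.2083)
p(l, n) = -29/24
g(F) = -101*F²/4 (g(F) = (-202*F²)/8 = -101*F²/4)
p(-153, -4) + g(79) = -29/24 - 101/4*79² = -29/24 - 101/4*6241 = -29/24 - 630341/4 = -3782075/24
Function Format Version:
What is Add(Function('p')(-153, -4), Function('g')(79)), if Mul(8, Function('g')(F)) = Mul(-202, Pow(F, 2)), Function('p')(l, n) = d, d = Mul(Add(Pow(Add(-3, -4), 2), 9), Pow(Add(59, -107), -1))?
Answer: Rational(-3782075, 24) ≈ -1.5759e+5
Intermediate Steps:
d = Rational(-29, 24) (d = Mul(Add(Pow(-7, 2), 9), Pow(-48, -1)) = Mul(Add(49, 9), Rational(-1, 48)) = Mul(58, Rational(-1, 48)) = Rational(-29, 24) ≈ -1.2083)
Function('p')(l, n) = Rational(-29, 24)
Function('g')(F) = Mul(Rational(-101, 4), Pow(F, 2)) (Function('g')(F) = Mul(Rational(1, 8), Mul(-202, Pow(F, 2))) = Mul(Rational(-101, 4), Pow(F, 2)))
Add(Function('p')(-153, -4), Function('g')(79)) = Add(Rational(-29, 24), Mul(Rational(-101, 4), Pow(79, 2))) = Add(Rational(-29, 24), Mul(Rational(-101, 4), 6241)) = Add(Rational(-29, 24), Rational(-630341, 4)) = Rational(-3782075, 24)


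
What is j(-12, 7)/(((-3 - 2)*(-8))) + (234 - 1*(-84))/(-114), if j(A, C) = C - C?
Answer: -53/19 ≈ -2.7895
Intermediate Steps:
j(A, C) = 0
j(-12, 7)/(((-3 - 2)*(-8))) + (234 - 1*(-84))/(-114) = 0/(((-3 - 2)*(-8))) + (234 - 1*(-84))/(-114) = 0/((-5*(-8))) + (234 + 84)*(-1/114) = 0/40 + 318*(-1/114) = 0*(1/40) - 53/19 = 0 - 53/19 = -53/19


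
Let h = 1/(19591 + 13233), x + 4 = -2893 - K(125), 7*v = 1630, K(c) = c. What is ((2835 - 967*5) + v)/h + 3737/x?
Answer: -1227031389519/21154 ≈ -5.8005e+7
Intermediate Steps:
v = 1630/7 (v = (1/7)*1630 = 1630/7 ≈ 232.86)
x = -3022 (x = -4 + (-2893 - 1*125) = -4 + (-2893 - 125) = -4 - 3018 = -3022)
h = 1/32824 ≈ 3.0466e-5
((2835 - 967*5) + v)/h + 3737/x = ((2835 - 967*5) + 1630/7)/(1/32824) + 3737/(-3022) = ((2835 - 4835) + 1630/7)*32824 + 3737*(-1/3022) = (-2000 + 1630/7)*32824 - 3737/3022 = -12370/7*32824 - 3737/3022 = -406032880/7 - 3737/3022 = -1227031389519/21154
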